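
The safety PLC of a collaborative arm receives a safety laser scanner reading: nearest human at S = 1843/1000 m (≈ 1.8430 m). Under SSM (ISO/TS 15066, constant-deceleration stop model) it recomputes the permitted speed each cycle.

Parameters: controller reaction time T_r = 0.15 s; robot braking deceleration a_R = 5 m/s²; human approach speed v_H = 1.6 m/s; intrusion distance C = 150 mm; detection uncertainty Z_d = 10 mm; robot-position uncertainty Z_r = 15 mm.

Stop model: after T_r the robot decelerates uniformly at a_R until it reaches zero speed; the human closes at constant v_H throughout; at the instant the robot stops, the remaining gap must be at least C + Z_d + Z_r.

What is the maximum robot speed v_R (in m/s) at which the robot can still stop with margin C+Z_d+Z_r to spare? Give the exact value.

at the boundary: (1/10)·v² + (47/100)·v + (-357/250) = 0
  disc = (47/100)² − 4·(1/10)·(-357/250) = 7921/10000 ; √disc = 89/100
  v_R = (−(47/100) + 89/100) / (2·(1/10)) = 21/10 m/s
check:
T_s = v_R/a_R = (21/10)/5 = 0.4200 s
robot covers v_R·T_r = 2.1000·0.1500 = 0.3150 m before braking
robot under decel: 2.1000²/(2·5.0000) = 0.4410 m
person approaches 1.6000·(0.1500+0.4200) = 0.9120 m
margins: 0.1500+0.0100+0.0150 = 0.1750 m
sum ≈ 0.3150+0.4410+0.9120+0.1750 ≈ 1.8430 m = S ✓

v_R_max = 21/10 m/s = 2.1000 m/s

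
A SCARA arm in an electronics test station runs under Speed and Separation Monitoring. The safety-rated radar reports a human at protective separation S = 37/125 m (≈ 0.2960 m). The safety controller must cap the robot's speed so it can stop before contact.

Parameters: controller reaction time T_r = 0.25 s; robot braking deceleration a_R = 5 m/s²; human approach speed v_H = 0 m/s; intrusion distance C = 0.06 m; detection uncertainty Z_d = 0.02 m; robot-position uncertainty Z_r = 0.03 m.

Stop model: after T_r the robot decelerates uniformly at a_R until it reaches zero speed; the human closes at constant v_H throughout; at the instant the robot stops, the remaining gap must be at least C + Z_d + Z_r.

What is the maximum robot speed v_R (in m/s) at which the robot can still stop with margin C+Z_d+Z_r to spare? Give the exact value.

at the boundary: (1/10)·v² + (1/4)·v + (-93/500) = 0
  disc = (1/4)² − 4·(1/10)·(-93/500) = 1369/10000 ; √disc = 37/100
  v_R = (−(1/4) + 37/100) / (2·(1/10)) = 3/5 m/s
check:
braking lasts T_s = (3/5)/5 = 0.1200 s
robot covers v_R·T_r = 0.6000·0.2500 = 0.1500 m before braking
robot under decel: 0.6000²/(2·5.0000) = 0.0360 m
human over T_r+T_s: 0.0000·(0.2500+0.1200) = 0.0000 m
C+Z_d+Z_r = 0.0600+0.0200+0.0300 = 0.1100 m
sum ≈ 0.1500+0.0360+0.0000+0.1100 ≈ 0.2960 m = S ✓

v_R_max = 3/5 m/s = 0.6000 m/s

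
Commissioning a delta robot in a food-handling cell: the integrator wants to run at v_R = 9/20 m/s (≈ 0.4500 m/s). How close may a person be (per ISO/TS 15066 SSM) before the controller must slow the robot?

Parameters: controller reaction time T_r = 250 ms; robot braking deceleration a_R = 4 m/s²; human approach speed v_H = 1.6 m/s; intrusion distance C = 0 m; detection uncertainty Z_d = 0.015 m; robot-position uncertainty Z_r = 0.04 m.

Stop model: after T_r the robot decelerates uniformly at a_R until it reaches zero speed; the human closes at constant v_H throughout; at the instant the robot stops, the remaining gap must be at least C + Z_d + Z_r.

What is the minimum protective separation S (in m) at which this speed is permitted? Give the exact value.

braking lasts T_s = (9/20)/4 = 0.1125 s
reaction-phase robot travel = 0.4500·0.2500 = 0.1125 m
braking distance = 0.4500²/(2·4.0000) = 0.0253 m
person approaches 1.6000·(0.2500+0.1125) = 0.5800 m
C+Z_d+Z_r = 0.0000+0.0150+0.0400 = 0.0550 m
S_min ≈ 0.1125+0.0253+0.5800+0.0550  ⇒  S_min = 2473/3200 m

S_min = 2473/3200 m = 0.7728 m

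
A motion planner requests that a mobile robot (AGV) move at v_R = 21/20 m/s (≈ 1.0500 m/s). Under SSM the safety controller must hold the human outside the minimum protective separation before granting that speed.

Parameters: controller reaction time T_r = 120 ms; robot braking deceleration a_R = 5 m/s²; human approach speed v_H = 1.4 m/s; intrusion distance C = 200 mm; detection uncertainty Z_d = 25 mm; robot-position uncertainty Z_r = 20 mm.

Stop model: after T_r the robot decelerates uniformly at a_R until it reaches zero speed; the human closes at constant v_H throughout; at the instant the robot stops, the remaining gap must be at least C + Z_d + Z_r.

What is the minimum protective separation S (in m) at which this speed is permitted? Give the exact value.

stop time T_s = (21/20)/5 = 0.2100 s
robot covers v_R·T_r = 1.0500·0.1200 = 0.1260 m before braking
robot covers 1.0500·0.2100 − ½·5.0000·0.2100² = 0.1103 m while stopping
person approaches 1.4000·(0.1200+0.2100) = 0.4620 m
C+Z_d+Z_r = 0.2000+0.0250+0.0200 = 0.2450 m
S_min ≈ 0.1260+0.1103+0.4620+0.2450  ⇒  S_min = 3773/4000 m

S_min = 3773/4000 m = 0.9433 m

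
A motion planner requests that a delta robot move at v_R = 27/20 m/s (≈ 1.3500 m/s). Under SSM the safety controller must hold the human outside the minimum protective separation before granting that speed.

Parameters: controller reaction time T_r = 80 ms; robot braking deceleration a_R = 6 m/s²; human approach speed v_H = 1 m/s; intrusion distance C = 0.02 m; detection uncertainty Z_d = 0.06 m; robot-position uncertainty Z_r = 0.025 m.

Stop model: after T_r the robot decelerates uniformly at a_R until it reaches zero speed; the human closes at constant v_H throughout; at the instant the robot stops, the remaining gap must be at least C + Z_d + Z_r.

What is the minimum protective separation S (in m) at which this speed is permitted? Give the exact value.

stop time T_s = (27/20)/6 = 0.2250 s
robot covers v_R·T_r = 1.3500·0.0800 = 0.1080 m before braking
braking distance = 1.3500²/(2·6.0000) = 0.1519 m
human closes 1.0000·0.3050 = 0.3050 m
C+Z_d+Z_r = 0.0200+0.0600+0.0250 = 0.1050 m
S_min ≈ 0.1080+0.1519+0.3050+0.1050  ⇒  S_min = 5359/8000 m

S_min = 5359/8000 m = 0.6699 m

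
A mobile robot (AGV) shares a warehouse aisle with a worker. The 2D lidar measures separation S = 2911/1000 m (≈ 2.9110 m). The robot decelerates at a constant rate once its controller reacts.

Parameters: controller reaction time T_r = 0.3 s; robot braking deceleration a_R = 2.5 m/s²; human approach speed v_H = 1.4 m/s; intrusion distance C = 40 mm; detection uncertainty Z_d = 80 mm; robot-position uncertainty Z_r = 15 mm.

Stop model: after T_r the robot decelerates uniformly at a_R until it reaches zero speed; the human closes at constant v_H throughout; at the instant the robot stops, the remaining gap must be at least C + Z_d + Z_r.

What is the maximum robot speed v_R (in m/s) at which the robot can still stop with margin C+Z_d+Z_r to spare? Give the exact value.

collect terms ⇒ (1/5)·v_R² + (43/50)·v_R + (-589/250) = 0
  disc = (43/50)² − 4·(1/5)·(-589/250) = 6561/2500 ; √disc = 81/50
  v_R = (−(43/50) + 81/50) / (2·(1/5)) = 19/10 m/s
check:
stop time T_s = (19/10)/(5/2) = 0.7600 s
robot in T_r: 1.9000·0.3000 = 0.5700 m
robot covers 1.9000·0.7600 − ½·2.5000·0.7600² = 0.7220 m while stopping
human over T_r+T_s: 1.4000·(0.3000+0.7600) = 1.4840 m
C+Z_d+Z_r = 0.0400+0.0800+0.0150 = 0.1350 m
sum ≈ 0.5700+0.7220+1.4840+0.1350 ≈ 2.9110 m = S ✓

v_R_max = 19/10 m/s = 1.9000 m/s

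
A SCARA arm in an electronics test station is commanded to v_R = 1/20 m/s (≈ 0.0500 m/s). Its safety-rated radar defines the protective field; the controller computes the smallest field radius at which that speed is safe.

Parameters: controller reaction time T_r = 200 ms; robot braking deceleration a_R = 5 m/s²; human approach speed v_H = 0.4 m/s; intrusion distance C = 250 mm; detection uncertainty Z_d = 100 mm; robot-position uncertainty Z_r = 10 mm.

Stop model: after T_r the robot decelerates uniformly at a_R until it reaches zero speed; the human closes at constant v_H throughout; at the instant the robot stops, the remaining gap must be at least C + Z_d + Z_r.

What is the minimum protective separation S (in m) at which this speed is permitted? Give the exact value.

S_min = 1817/4000 m = 0.4542 m

braking lasts T_s = (1/20)/5 = 0.0100 s
robot in T_r: 0.0500·0.2000 = 0.0100 m
robot covers 0.0500·0.0100 − ½·5.0000·0.0100² = 0.0003 m while stopping
human over T_r+T_s: 0.4000·(0.2000+0.0100) = 0.0840 m
residual clearance needed = 0.2500+0.1000+0.0100 = 0.3600 m
S_min ≈ 0.0100+0.0003+0.0840+0.3600  ⇒  S_min = 1817/4000 m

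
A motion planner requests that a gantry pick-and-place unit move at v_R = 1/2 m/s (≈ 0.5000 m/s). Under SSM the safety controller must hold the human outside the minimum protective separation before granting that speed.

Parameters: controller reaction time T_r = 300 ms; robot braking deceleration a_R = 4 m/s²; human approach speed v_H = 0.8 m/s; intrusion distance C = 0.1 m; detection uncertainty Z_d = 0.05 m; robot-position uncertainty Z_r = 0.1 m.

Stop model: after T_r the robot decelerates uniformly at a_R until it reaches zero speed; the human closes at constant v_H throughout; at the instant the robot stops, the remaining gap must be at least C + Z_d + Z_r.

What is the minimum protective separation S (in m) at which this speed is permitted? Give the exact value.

S_min = 617/800 m = 0.7712 m

braking lasts T_s = (1/2)/4 = 0.1250 s
reaction-phase robot travel = 0.5000·0.3000 = 0.1500 m
braking distance = 0.5000²/(2·4.0000) = 0.0312 m
human closes 0.8000·0.4250 = 0.3400 m
C+Z_d+Z_r = 0.1000+0.0500+0.1000 = 0.2500 m
S_min ≈ 0.1500+0.0312+0.3400+0.2500  ⇒  S_min = 617/800 m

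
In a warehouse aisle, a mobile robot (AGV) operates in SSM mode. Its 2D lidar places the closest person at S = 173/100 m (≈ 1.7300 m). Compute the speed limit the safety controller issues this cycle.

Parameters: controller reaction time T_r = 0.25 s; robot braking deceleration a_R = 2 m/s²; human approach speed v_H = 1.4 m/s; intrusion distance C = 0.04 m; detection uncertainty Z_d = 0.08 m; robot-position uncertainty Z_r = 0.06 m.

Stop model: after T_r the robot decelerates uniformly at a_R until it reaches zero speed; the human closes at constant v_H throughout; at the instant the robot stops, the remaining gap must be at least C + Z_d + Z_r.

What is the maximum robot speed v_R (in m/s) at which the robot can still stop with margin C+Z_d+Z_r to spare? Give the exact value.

v_R_max = 1 m/s = 1.0000 m/s

quadratic (1/4)·v² + (19/20)·v + (-6/5) = 0
  disc = (19/20)² − 4·(1/4)·(-6/5) = 841/400 ; √disc = 29/20
  v_R = (−(19/20) + 29/20) / (2·(1/4)) = 1 m/s
check:
braking lasts T_s = 1/2 = 0.5000 s
reaction-phase robot travel = 1.0000·0.2500 = 0.2500 m
braking distance = 1.0000²/(2·2.0000) = 0.2500 m
human over T_r+T_s: 1.4000·(0.2500+0.5000) = 1.0500 m
residual clearance needed = 0.0400+0.0800+0.0600 = 0.1800 m
sum ≈ 0.2500+0.2500+1.0500+0.1800 ≈ 1.7300 m = S ✓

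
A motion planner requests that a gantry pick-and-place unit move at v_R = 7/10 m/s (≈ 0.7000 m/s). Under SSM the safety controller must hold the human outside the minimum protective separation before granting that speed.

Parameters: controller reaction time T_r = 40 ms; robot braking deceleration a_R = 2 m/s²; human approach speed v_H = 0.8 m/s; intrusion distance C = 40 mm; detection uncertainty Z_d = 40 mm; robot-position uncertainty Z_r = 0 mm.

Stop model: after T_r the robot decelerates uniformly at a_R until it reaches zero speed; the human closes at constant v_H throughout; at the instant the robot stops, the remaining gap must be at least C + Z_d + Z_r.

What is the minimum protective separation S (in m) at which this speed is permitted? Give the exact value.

stop time T_s = (7/10)/2 = 0.3500 s
robot in T_r: 0.7000·0.0400 = 0.0280 m
robot covers 0.7000·0.3500 − ½·2.0000·0.3500² = 0.1225 m while stopping
person approaches 0.8000·(0.0400+0.3500) = 0.3120 m
margins: 0.0400+0.0400+0.0000 = 0.0800 m
S_min ≈ 0.0280+0.1225+0.3120+0.0800  ⇒  S_min = 217/400 m

S_min = 217/400 m = 0.5425 m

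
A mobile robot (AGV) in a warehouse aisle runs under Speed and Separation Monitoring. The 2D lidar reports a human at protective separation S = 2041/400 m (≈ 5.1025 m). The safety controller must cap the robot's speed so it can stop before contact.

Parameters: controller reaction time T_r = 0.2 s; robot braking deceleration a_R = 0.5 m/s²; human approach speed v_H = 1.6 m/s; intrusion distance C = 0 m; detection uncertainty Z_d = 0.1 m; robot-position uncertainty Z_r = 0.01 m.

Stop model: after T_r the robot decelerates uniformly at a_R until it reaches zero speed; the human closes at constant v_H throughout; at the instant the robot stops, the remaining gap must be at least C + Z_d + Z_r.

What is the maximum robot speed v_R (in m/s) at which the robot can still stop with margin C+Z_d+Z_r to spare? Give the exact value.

collect terms ⇒ (1)·v_R² + (17/5)·v_R + (-1869/400) = 0
  disc = (17/5)² − 4·(1)·(-1869/400) = 121/4 ; √disc = 11/2
  v_R = (−(17/5) + 11/2) / (2·(1)) = 21/20 m/s
check:
braking lasts T_s = (21/20)/(1/2) = 2.1000 s
robot in T_r: 1.0500·0.2000 = 0.2100 m
braking distance = 1.0500²/(2·0.5000) = 1.1025 m
person approaches 1.6000·(0.2000+2.1000) = 3.6800 m
margins: 0.0000+0.1000+0.0100 = 0.1100 m
sum ≈ 0.2100+1.1025+3.6800+0.1100 ≈ 5.1025 m = S ✓

v_R_max = 21/20 m/s = 1.0500 m/s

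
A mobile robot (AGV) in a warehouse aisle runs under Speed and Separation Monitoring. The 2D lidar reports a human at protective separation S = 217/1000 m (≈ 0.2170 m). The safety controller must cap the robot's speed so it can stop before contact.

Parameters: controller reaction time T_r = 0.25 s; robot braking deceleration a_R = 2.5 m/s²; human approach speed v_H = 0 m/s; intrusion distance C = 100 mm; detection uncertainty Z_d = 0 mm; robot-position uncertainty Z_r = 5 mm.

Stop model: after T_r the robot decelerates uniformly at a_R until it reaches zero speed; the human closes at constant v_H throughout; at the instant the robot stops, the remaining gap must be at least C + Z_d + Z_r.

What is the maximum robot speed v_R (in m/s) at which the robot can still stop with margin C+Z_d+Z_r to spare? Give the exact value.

at the boundary: (1/5)·v² + (1/4)·v + (-14/125) = 0
  disc = (1/4)² − 4·(1/5)·(-14/125) = 1521/10000 ; √disc = 39/100
  v_R = (−(1/4) + 39/100) / (2·(1/5)) = 7/20 m/s
check:
braking lasts T_s = (7/20)/(5/2) = 0.1400 s
robot covers v_R·T_r = 0.3500·0.2500 = 0.0875 m before braking
robot under decel: 0.3500²/(2·2.5000) = 0.0245 m
person approaches 0.0000·(0.2500+0.1400) = 0.0000 m
residual clearance needed = 0.1000+0.0000+0.0050 = 0.1050 m
sum ≈ 0.0875+0.0245+0.0000+0.1050 ≈ 0.2170 m = S ✓

v_R_max = 7/20 m/s = 0.3500 m/s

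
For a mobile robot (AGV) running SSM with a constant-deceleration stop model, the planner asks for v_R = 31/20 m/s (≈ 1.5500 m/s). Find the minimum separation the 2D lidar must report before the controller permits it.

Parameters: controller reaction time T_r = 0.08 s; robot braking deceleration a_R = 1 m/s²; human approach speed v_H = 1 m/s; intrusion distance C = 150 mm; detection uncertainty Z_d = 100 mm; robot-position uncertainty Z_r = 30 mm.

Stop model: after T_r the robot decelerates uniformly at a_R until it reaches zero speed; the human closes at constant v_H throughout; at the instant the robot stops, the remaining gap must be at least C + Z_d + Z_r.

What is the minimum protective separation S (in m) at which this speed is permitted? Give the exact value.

S_min = 12941/4000 m = 3.2353 m

T_s = v_R/a_R = (31/20)/1 = 1.5500 s
robot covers v_R·T_r = 1.5500·0.0800 = 0.1240 m before braking
robot under decel: 1.5500²/(2·1.0000) = 1.2012 m
human over T_r+T_s: 1.0000·(0.0800+1.5500) = 1.6300 m
C+Z_d+Z_r = 0.1500+0.1000+0.0300 = 0.2800 m
S_min ≈ 0.1240+1.2012+1.6300+0.2800  ⇒  S_min = 12941/4000 m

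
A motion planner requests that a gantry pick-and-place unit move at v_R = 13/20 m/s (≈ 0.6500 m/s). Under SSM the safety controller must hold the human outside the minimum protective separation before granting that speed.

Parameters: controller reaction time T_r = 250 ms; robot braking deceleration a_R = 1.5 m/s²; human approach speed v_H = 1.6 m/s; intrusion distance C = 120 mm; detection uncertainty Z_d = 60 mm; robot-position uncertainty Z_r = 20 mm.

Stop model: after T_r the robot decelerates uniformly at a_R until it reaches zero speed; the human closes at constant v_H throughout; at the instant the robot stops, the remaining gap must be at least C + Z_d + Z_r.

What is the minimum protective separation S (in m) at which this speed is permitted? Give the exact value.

S_min = 479/300 m = 1.5967 m

stop time T_s = (13/20)/(3/2) = 0.4333 s
robot in T_r: 0.6500·0.2500 = 0.1625 m
robot under decel: 0.6500²/(2·1.5000) = 0.1408 m
human over T_r+T_s: 1.6000·(0.2500+0.4333) = 1.0933 m
C+Z_d+Z_r = 0.1200+0.0600+0.0200 = 0.2000 m
S_min ≈ 0.1625+0.1408+1.0933+0.2000  ⇒  S_min = 479/300 m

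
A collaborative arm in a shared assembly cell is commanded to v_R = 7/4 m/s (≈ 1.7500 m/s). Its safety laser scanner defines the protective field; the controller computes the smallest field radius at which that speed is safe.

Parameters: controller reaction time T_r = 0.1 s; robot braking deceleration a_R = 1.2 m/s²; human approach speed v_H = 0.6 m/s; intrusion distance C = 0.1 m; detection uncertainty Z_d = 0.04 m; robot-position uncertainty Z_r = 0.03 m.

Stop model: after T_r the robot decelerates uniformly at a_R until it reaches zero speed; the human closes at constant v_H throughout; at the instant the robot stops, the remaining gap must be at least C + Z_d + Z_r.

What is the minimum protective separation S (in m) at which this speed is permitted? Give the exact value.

T_s = v_R/a_R = (7/4)/(6/5) = 1.4583 s
robot in T_r: 1.7500·0.1000 = 0.1750 m
braking distance = 1.7500²/(2·1.2000) = 1.2760 m
human closes 0.6000·1.5583 = 0.9350 m
margins: 0.1000+0.0400+0.0300 = 0.1700 m
S_min ≈ 0.1750+1.2760+0.9350+0.1700  ⇒  S_min = 12269/4800 m

S_min = 12269/4800 m = 2.5560 m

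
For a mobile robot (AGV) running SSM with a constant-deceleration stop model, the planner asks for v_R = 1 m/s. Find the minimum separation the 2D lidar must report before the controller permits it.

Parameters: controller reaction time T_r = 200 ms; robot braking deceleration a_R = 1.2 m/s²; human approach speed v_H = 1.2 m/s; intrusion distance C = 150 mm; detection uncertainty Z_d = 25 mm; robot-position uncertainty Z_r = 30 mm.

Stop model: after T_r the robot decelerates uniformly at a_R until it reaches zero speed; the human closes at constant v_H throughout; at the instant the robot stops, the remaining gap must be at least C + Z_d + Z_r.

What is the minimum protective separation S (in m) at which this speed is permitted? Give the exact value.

stop time T_s = 1/(6/5) = 0.8333 s
reaction-phase robot travel = 1.0000·0.2000 = 0.2000 m
robot covers 1.0000·0.8333 − ½·1.2000·0.8333² = 0.4167 m while stopping
human over T_r+T_s: 1.2000·(0.2000+0.8333) = 1.2400 m
residual clearance needed = 0.1500+0.0250+0.0300 = 0.2050 m
S_min ≈ 0.2000+0.4167+1.2400+0.2050  ⇒  S_min = 1237/600 m

S_min = 1237/600 m = 2.0617 m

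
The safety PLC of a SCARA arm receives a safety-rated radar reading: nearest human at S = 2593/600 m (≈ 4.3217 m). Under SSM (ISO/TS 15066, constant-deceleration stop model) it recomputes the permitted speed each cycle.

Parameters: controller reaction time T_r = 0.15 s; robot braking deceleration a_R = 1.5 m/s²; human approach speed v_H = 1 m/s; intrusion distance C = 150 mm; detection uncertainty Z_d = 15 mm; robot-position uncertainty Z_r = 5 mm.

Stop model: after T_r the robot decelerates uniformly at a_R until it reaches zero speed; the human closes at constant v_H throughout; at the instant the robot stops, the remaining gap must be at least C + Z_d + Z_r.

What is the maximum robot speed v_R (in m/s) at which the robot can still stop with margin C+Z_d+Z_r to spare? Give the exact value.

at the boundary: (1/3)·v² + (49/60)·v + (-2401/600) = 0
  disc = (49/60)² − 4·(1/3)·(-2401/600) = 2401/400 ; √disc = 49/20
  v_R = (−(49/60) + 49/20) / (2·(1/3)) = 49/20 m/s
check:
T_s = v_R/a_R = (49/20)/(3/2) = 1.6333 s
reaction-phase robot travel = 2.4500·0.1500 = 0.3675 m
robot covers 2.4500·1.6333 − ½·1.5000·1.6333² = 2.0008 m while stopping
person approaches 1.0000·(0.1500+1.6333) = 1.7833 m
residual clearance needed = 0.1500+0.0150+0.0050 = 0.1700 m
sum ≈ 0.3675+2.0008+1.7833+0.1700 ≈ 4.3217 m = S ✓

v_R_max = 49/20 m/s = 2.4500 m/s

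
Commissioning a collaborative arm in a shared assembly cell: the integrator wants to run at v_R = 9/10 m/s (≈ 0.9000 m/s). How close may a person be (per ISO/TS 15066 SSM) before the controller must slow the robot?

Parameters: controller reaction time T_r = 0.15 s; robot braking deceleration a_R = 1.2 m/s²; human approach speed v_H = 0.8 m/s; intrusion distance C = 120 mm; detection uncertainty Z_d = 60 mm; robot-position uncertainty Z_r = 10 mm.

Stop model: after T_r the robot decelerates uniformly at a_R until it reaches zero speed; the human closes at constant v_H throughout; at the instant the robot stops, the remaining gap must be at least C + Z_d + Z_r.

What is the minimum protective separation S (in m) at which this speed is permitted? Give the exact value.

braking lasts T_s = (9/10)/(6/5) = 0.7500 s
robot in T_r: 0.9000·0.1500 = 0.1350 m
robot covers 0.9000·0.7500 − ½·1.2000·0.7500² = 0.3375 m while stopping
human over T_r+T_s: 0.8000·(0.1500+0.7500) = 0.7200 m
C+Z_d+Z_r = 0.1200+0.0600+0.0100 = 0.1900 m
S_min ≈ 0.1350+0.3375+0.7200+0.1900  ⇒  S_min = 553/400 m

S_min = 553/400 m = 1.3825 m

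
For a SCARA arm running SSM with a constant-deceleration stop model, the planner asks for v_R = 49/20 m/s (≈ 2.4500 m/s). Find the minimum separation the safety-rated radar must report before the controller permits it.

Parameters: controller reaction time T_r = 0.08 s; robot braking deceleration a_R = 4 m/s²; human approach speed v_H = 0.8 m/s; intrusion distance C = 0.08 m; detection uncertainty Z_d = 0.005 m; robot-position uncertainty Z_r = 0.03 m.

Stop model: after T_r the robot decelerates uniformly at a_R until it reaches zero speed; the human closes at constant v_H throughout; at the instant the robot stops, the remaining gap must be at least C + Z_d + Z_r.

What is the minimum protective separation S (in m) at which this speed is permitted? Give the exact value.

S_min = 5169/3200 m = 1.6153 m

stop time T_s = (49/20)/4 = 0.6125 s
robot in T_r: 2.4500·0.0800 = 0.1960 m
robot covers 2.4500·0.6125 − ½·4.0000·0.6125² = 0.7503 m while stopping
person approaches 0.8000·(0.0800+0.6125) = 0.5540 m
residual clearance needed = 0.0800+0.0050+0.0300 = 0.1150 m
S_min ≈ 0.1960+0.7503+0.5540+0.1150  ⇒  S_min = 5169/3200 m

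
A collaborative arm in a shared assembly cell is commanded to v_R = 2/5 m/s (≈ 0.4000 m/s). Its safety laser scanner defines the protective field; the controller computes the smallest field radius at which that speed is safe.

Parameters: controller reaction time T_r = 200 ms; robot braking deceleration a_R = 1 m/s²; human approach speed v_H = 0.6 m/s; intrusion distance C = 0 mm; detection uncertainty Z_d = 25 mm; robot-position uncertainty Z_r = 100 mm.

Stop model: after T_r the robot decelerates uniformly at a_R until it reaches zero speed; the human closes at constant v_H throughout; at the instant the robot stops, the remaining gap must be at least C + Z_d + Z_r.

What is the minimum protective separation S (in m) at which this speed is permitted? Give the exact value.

stop time T_s = (2/5)/1 = 0.4000 s
reaction-phase robot travel = 0.4000·0.2000 = 0.0800 m
braking distance = 0.4000²/(2·1.0000) = 0.0800 m
human over T_r+T_s: 0.6000·(0.2000+0.4000) = 0.3600 m
residual clearance needed = 0.0000+0.0250+0.1000 = 0.1250 m
S_min ≈ 0.0800+0.0800+0.3600+0.1250  ⇒  S_min = 129/200 m

S_min = 129/200 m = 0.6450 m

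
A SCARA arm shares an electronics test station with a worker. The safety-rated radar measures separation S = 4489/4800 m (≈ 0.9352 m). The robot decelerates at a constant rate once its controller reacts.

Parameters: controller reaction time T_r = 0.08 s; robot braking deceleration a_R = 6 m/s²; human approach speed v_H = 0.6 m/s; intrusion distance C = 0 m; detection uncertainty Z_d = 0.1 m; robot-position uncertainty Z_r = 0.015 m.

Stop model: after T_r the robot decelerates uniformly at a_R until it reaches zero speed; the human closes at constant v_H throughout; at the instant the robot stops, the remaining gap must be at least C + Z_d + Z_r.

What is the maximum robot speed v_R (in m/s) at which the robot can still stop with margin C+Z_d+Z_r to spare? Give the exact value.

v_R_max = 43/20 m/s = 2.1500 m/s

at the boundary: (1/12)·v² + (9/50)·v + (-18533/24000) = 0
  disc = (9/50)² − 4·(1/12)·(-18533/24000) = 104329/360000 ; √disc = 323/600
  v_R = (−(9/50) + 323/600) / (2·(1/12)) = 43/20 m/s
check:
stop time T_s = (43/20)/6 = 0.3583 s
reaction-phase robot travel = 2.1500·0.0800 = 0.1720 m
robot covers 2.1500·0.3583 − ½·6.0000·0.3583² = 0.3852 m while stopping
human over T_r+T_s: 0.6000·(0.0800+0.3583) = 0.2630 m
residual clearance needed = 0.0000+0.1000+0.0150 = 0.1150 m
sum ≈ 0.1720+0.3852+0.2630+0.1150 ≈ 0.9352 m = S ✓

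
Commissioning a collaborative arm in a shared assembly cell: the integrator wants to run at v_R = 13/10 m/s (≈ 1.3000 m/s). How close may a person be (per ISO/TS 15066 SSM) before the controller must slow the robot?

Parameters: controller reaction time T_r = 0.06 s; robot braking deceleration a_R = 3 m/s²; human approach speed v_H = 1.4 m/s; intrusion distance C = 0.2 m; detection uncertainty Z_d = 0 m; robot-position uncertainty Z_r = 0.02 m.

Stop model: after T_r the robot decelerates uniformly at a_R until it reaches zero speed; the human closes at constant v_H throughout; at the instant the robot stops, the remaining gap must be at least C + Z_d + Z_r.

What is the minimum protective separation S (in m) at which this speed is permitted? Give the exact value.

S_min = 3811/3000 m = 1.2703 m

stop time T_s = (13/10)/3 = 0.4333 s
robot covers v_R·T_r = 1.3000·0.0600 = 0.0780 m before braking
robot covers 1.3000·0.4333 − ½·3.0000·0.4333² = 0.2817 m while stopping
person approaches 1.4000·(0.0600+0.4333) = 0.6907 m
residual clearance needed = 0.2000+0.0000+0.0200 = 0.2200 m
S_min ≈ 0.0780+0.2817+0.6907+0.2200  ⇒  S_min = 3811/3000 m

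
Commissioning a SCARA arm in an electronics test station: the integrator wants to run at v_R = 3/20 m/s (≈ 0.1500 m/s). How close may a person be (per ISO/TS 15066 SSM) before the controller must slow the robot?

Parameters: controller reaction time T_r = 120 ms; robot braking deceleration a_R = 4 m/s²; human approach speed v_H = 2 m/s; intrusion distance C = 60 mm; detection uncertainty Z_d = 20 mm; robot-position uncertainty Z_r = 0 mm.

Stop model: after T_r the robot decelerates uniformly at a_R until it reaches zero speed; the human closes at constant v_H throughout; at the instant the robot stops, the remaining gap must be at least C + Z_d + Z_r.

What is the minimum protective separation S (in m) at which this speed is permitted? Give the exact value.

T_s = v_R/a_R = (3/20)/4 = 0.0375 s
robot in T_r: 0.1500·0.1200 = 0.0180 m
braking distance = 0.1500²/(2·4.0000) = 0.0028 m
human closes 2.0000·0.1575 = 0.3150 m
C+Z_d+Z_r = 0.0600+0.0200+0.0000 = 0.0800 m
S_min ≈ 0.0180+0.0028+0.3150+0.0800  ⇒  S_min = 6653/16000 m

S_min = 6653/16000 m = 0.4158 m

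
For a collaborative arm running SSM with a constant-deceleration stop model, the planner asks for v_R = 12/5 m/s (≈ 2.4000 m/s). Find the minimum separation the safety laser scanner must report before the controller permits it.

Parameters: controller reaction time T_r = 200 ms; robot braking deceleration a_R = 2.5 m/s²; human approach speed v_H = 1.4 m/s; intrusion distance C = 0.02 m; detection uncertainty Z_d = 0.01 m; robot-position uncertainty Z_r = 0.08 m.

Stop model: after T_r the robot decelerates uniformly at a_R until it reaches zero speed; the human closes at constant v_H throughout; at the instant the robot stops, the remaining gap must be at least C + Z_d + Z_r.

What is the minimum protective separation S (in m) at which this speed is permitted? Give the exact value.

stop time T_s = (12/5)/(5/2) = 0.9600 s
reaction-phase robot travel = 2.4000·0.2000 = 0.4800 m
robot under decel: 2.4000²/(2·2.5000) = 1.1520 m
person approaches 1.4000·(0.2000+0.9600) = 1.6240 m
margins: 0.0200+0.0100+0.0800 = 0.1100 m
S_min ≈ 0.4800+1.1520+1.6240+0.1100  ⇒  S_min = 1683/500 m

S_min = 1683/500 m = 3.3660 m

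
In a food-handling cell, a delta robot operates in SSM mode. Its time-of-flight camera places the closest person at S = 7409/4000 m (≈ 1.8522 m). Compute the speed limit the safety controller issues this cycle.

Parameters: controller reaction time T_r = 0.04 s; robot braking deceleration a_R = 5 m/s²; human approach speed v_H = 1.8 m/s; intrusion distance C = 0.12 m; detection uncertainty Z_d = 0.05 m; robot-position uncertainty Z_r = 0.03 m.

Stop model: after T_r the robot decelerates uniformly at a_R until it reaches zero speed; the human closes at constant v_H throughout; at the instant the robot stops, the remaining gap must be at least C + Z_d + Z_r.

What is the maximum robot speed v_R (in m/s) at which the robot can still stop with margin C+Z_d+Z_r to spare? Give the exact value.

at the boundary: (1/10)·v² + (2/5)·v + (-6321/4000) = 0
  disc = (2/5)² − 4·(1/10)·(-6321/4000) = 7921/10000 ; √disc = 89/100
  v_R = (−(2/5) + 89/100) / (2·(1/10)) = 49/20 m/s
check:
T_s = v_R/a_R = (49/20)/5 = 0.4900 s
robot covers v_R·T_r = 2.4500·0.0400 = 0.0980 m before braking
robot under decel: 2.4500²/(2·5.0000) = 0.6002 m
human closes 1.8000·0.5300 = 0.9540 m
residual clearance needed = 0.1200+0.0500+0.0300 = 0.2000 m
sum ≈ 0.0980+0.6002+0.9540+0.2000 ≈ 1.8522 m = S ✓

v_R_max = 49/20 m/s = 2.4500 m/s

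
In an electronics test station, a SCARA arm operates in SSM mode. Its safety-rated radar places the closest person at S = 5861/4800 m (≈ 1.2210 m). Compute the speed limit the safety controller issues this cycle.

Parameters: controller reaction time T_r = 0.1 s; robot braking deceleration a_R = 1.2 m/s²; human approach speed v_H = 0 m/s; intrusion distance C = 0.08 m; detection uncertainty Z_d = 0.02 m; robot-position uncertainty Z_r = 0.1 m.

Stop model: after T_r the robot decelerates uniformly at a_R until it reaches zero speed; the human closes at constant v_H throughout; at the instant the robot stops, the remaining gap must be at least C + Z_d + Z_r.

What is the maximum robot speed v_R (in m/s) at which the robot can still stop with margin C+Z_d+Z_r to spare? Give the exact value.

at the boundary: (5/12)·v² + (1/10)·v + (-4901/4800) = 0
  disc = (1/10)² − 4·(5/12)·(-4901/4800) = 24649/14400 ; √disc = 157/120
  v_R = (−(1/10) + 157/120) / (2·(5/12)) = 29/20 m/s
check:
braking lasts T_s = (29/20)/(6/5) = 1.2083 s
robot in T_r: 1.4500·0.1000 = 0.1450 m
robot covers 1.4500·1.2083 − ½·1.2000·1.2083² = 0.8760 m while stopping
human over T_r+T_s: 0.0000·(0.1000+1.2083) = 0.0000 m
margins: 0.0800+0.0200+0.1000 = 0.2000 m
sum ≈ 0.1450+0.8760+0.0000+0.2000 ≈ 1.2210 m = S ✓

v_R_max = 29/20 m/s = 1.4500 m/s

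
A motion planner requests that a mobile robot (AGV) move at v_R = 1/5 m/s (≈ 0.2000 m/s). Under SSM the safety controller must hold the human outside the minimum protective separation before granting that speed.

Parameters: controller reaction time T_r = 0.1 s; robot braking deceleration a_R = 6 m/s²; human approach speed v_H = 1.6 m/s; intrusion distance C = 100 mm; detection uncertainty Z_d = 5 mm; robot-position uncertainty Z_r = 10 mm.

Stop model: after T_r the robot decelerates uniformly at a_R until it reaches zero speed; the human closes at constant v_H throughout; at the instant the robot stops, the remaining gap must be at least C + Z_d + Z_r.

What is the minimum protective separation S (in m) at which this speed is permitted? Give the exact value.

T_s = v_R/a_R = (1/5)/6 = 0.0333 s
reaction-phase robot travel = 0.2000·0.1000 = 0.0200 m
robot covers 0.2000·0.0333 − ½·6.0000·0.0333² = 0.0033 m while stopping
human closes 1.6000·0.1333 = 0.2133 m
margins: 0.1000+0.0050+0.0100 = 0.1150 m
S_min ≈ 0.0200+0.0033+0.2133+0.1150  ⇒  S_min = 211/600 m

S_min = 211/600 m = 0.3517 m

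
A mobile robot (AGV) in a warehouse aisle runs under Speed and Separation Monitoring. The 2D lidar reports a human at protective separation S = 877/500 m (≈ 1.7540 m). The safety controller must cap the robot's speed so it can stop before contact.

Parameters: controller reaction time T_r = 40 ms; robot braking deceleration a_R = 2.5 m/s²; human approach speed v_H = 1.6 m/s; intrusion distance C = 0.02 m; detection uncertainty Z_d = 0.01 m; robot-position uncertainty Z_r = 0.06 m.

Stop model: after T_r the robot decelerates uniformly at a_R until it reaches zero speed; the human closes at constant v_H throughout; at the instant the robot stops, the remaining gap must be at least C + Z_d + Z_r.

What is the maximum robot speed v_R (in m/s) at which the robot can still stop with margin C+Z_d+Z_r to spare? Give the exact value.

collect terms ⇒ (1/5)·v_R² + (17/25)·v_R + (-8/5) = 0
  disc = (17/25)² − 4·(1/5)·(-8/5) = 1089/625 ; √disc = 33/25
  v_R = (−(17/25) + 33/25) / (2·(1/5)) = 8/5 m/s
check:
T_s = v_R/a_R = (8/5)/(5/2) = 0.6400 s
robot in T_r: 1.6000·0.0400 = 0.0640 m
robot covers 1.6000·0.6400 − ½·2.5000·0.6400² = 0.5120 m while stopping
human over T_r+T_s: 1.6000·(0.0400+0.6400) = 1.0880 m
margins: 0.0200+0.0100+0.0600 = 0.0900 m
sum ≈ 0.0640+0.5120+1.0880+0.0900 ≈ 1.7540 m = S ✓

v_R_max = 8/5 m/s = 1.6000 m/s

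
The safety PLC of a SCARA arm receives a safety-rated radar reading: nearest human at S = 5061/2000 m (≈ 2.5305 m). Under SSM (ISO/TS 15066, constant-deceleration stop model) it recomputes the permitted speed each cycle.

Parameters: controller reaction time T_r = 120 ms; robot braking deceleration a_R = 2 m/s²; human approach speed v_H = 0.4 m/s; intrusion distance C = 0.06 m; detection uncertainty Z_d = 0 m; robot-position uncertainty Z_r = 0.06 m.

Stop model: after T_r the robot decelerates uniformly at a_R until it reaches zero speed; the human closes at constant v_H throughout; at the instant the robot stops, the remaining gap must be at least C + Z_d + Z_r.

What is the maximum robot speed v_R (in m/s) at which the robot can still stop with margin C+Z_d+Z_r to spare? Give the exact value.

v_R_max = 5/2 m/s = 2.5000 m/s

collect terms ⇒ (1/4)·v_R² + (8/25)·v_R + (-189/80) = 0
  disc = (8/25)² − 4·(1/4)·(-189/80) = 24649/10000 ; √disc = 157/100
  v_R = (−(8/25) + 157/100) / (2·(1/4)) = 5/2 m/s
check:
T_s = v_R/a_R = (5/2)/2 = 1.2500 s
robot covers v_R·T_r = 2.5000·0.1200 = 0.3000 m before braking
braking distance = 2.5000²/(2·2.0000) = 1.5625 m
human closes 0.4000·1.3700 = 0.5480 m
C+Z_d+Z_r = 0.0600+0.0000+0.0600 = 0.1200 m
sum ≈ 0.3000+1.5625+0.5480+0.1200 ≈ 2.5305 m = S ✓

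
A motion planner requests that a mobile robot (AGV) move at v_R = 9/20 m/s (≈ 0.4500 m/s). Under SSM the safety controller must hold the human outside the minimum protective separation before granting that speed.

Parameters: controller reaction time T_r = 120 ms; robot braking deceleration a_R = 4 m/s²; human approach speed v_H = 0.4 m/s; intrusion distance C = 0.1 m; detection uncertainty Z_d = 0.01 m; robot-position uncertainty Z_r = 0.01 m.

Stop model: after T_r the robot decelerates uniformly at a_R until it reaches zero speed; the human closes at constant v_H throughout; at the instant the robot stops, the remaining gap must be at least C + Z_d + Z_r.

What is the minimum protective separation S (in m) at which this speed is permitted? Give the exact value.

S_min = 4677/16000 m = 0.2923 m

stop time T_s = (9/20)/4 = 0.1125 s
robot covers v_R·T_r = 0.4500·0.1200 = 0.0540 m before braking
braking distance = 0.4500²/(2·4.0000) = 0.0253 m
human over T_r+T_s: 0.4000·(0.1200+0.1125) = 0.0930 m
margins: 0.1000+0.0100+0.0100 = 0.1200 m
S_min ≈ 0.0540+0.0253+0.0930+0.1200  ⇒  S_min = 4677/16000 m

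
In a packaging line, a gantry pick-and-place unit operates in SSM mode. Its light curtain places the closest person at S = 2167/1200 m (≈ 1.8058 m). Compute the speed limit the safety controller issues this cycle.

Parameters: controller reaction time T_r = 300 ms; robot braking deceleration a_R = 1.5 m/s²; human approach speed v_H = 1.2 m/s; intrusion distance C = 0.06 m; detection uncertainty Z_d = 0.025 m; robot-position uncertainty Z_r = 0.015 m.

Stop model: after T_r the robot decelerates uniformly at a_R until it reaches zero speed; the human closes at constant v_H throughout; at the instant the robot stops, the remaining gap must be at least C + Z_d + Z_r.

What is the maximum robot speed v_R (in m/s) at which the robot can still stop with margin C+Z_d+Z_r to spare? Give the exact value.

v_R_max = 19/20 m/s = 0.9500 m/s

quadratic (1/3)·v² + (11/10)·v + (-323/240) = 0
  disc = (11/10)² − 4·(1/3)·(-323/240) = 676/225 ; √disc = 26/15
  v_R = (−(11/10) + 26/15) / (2·(1/3)) = 19/20 m/s
check:
T_s = v_R/a_R = (19/20)/(3/2) = 0.6333 s
reaction-phase robot travel = 0.9500·0.3000 = 0.2850 m
robot covers 0.9500·0.6333 − ½·1.5000·0.6333² = 0.3008 m while stopping
person approaches 1.2000·(0.3000+0.6333) = 1.1200 m
residual clearance needed = 0.0600+0.0250+0.0150 = 0.1000 m
sum ≈ 0.2850+0.3008+1.1200+0.1000 ≈ 1.8058 m = S ✓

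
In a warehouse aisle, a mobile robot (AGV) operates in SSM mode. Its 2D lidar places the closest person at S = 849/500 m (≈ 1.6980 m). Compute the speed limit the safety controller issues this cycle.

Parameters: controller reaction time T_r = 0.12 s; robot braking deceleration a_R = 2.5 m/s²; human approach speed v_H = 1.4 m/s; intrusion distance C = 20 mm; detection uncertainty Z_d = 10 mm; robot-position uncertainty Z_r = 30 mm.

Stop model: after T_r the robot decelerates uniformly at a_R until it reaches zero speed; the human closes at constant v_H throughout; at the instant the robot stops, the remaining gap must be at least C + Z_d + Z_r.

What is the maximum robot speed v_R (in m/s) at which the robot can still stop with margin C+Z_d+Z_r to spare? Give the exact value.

v_R_max = 3/2 m/s = 1.5000 m/s

quadratic (1/5)·v² + (17/25)·v + (-147/100) = 0
  disc = (17/25)² − 4·(1/5)·(-147/100) = 1024/625 ; √disc = 32/25
  v_R = (−(17/25) + 32/25) / (2·(1/5)) = 3/2 m/s
check:
braking lasts T_s = (3/2)/(5/2) = 0.6000 s
robot covers v_R·T_r = 1.5000·0.1200 = 0.1800 m before braking
robot covers 1.5000·0.6000 − ½·2.5000·0.6000² = 0.4500 m while stopping
human closes 1.4000·0.7200 = 1.0080 m
margins: 0.0200+0.0100+0.0300 = 0.0600 m
sum ≈ 0.1800+0.4500+1.0080+0.0600 ≈ 1.6980 m = S ✓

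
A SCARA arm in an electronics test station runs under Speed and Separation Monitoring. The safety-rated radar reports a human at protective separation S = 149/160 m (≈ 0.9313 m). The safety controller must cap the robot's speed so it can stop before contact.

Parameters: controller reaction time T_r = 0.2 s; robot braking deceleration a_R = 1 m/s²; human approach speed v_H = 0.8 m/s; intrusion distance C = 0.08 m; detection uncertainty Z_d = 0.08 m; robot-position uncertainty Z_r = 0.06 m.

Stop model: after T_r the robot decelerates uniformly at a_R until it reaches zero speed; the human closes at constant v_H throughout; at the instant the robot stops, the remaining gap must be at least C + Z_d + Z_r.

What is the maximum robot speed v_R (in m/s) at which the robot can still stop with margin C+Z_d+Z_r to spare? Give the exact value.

collect terms ⇒ (1/2)·v_R² + (1)·v_R + (-441/800) = 0
  disc = (1)² − 4·(1/2)·(-441/800) = 841/400 ; √disc = 29/20
  v_R = (−(1) + 29/20) / (2·(1/2)) = 9/20 m/s
check:
T_s = v_R/a_R = (9/20)/1 = 0.4500 s
reaction-phase robot travel = 0.4500·0.2000 = 0.0900 m
robot covers 0.4500·0.4500 − ½·1.0000·0.4500² = 0.1013 m while stopping
person approaches 0.8000·(0.2000+0.4500) = 0.5200 m
C+Z_d+Z_r = 0.0800+0.0800+0.0600 = 0.2200 m
sum ≈ 0.0900+0.1013+0.5200+0.2200 ≈ 0.9313 m = S ✓

v_R_max = 9/20 m/s = 0.4500 m/s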